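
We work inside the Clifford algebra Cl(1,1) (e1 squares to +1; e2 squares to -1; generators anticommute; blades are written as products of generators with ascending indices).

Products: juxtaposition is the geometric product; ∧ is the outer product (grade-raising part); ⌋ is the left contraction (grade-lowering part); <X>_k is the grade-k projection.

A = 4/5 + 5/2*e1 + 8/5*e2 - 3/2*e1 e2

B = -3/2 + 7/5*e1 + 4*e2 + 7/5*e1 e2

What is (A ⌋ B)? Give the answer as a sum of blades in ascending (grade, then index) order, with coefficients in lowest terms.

step 1: -31/5 + 84/25*e1 + 67/10*e2 + 28/25*e1 e2
Answer: -31/5 + 84/25*e1 + 67/10*e2 + 28/25*e1 e2


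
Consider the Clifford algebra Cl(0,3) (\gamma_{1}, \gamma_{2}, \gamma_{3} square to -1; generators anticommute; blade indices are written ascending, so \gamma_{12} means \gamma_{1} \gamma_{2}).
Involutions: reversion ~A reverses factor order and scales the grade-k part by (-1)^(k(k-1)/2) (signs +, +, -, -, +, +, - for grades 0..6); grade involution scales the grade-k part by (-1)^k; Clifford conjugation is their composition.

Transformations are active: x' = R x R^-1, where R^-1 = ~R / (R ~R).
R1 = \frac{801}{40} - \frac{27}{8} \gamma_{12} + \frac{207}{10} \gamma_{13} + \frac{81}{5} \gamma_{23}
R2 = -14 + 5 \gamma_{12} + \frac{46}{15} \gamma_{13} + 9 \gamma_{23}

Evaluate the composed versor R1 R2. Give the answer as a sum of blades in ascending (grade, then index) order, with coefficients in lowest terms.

Distribute over the terms of R1 (each basis-blade product reordered to ascending indices, repeated generators contracted through their squares):
(\frac{801}{40}) R2 = -\frac{5607}{20} + \frac{801}{8} \gamma_{12} + \frac{6141}{100} \gamma_{13} + \frac{7209}{40} \gamma_{23}
(-\frac{27}{8} \gamma_{12}) R2 = \frac{135}{8} + \frac{189}{4} \gamma_{12} + \frac{243}{8} \gamma_{13} - \frac{207}{20} \gamma_{23}
(\frac{207}{10} \gamma_{13}) R2 = -\frac{1587}{25} + \frac{1863}{10} \gamma_{12} - \frac{1449}{5} \gamma_{13} - \frac{207}{2} \gamma_{23}
(\frac{81}{5} \gamma_{23}) R2 = -\frac{729}{5} - \frac{1242}{25} \gamma_{12} + 81 \gamma_{13} - \frac{1134}{5} \gamma_{23}
Summing the partial products and collecting blades:
Answer: -\frac{94551}{200} + \frac{56799}{200} \gamma_{12} - \frac{23403}{200} \gamma_{13} - \frac{6417}{40} \gamma_{23}


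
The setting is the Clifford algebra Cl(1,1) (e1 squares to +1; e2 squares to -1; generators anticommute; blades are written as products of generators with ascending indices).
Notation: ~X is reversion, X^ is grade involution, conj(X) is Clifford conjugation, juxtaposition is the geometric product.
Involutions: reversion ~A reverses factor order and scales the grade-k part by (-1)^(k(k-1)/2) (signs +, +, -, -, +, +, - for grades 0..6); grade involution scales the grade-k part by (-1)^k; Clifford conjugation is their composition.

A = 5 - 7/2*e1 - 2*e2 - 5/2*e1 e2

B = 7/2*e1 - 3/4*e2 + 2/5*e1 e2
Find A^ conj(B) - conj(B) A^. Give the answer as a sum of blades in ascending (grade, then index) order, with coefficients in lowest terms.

first term: -51/4 - 657/40*e1 - 32/5*e2 + 61/8*e1 e2
second term: -51/4 - 743/40*e1 + 139/10*e2 - 93/8*e1 e2
Answer: 43/20*e1 - 203/10*e2 + 77/4*e1 e2


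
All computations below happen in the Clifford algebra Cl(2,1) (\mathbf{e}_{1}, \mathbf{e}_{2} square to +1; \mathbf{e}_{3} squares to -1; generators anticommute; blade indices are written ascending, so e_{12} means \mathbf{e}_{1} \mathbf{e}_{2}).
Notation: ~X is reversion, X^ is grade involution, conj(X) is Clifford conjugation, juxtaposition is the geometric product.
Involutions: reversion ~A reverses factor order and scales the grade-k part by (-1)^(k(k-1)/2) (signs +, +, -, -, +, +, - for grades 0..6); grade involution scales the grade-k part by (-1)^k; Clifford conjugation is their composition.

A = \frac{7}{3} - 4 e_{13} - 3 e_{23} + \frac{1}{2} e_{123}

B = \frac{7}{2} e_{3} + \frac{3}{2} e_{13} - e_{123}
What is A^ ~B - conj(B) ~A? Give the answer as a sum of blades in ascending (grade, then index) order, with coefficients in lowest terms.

first term: \frac{11}{2} + 11 e_{1} + \frac{55}{4} e_{2} + \frac{49}{6} e_{3} - \frac{11}{4} e_{12} - \frac{7}{2} e_{13} + \frac{7}{3} e_{123}
second term: -\frac{11}{2} - 17 e_{1} - \frac{29}{4} e_{2} - \frac{49}{6} e_{3} - \frac{25}{4} e_{12} - \frac{7}{2} e_{13} - \frac{7}{3} e_{123}
Answer: 11 + 28 e_{1} + 21 e_{2} + \frac{49}{3} e_{3} + \frac{7}{2} e_{12} + \frac{14}{3} e_{123}


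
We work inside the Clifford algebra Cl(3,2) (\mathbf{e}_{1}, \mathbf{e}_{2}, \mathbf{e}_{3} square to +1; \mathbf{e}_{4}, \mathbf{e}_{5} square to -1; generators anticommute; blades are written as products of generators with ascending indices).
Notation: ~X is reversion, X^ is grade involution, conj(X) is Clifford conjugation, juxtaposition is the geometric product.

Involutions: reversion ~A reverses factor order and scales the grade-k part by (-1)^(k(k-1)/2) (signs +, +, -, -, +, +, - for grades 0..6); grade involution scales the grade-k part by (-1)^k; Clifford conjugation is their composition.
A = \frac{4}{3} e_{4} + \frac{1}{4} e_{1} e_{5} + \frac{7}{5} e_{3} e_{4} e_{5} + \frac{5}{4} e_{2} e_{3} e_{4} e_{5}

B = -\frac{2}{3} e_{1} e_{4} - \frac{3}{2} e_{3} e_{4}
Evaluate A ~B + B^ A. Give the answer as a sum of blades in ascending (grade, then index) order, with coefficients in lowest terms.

first term: \frac{8}{9} e_{1} + 2 e_{3} + \frac{21}{10} e_{5} + \frac{15}{8} e_{2} e_{5} + \frac{1}{6} e_{4} e_{5} - \frac{14}{15} e_{1} e_{3} e_{5} + \frac{5}{6} e_{1} e_{2} e_{3} e_{5} + \frac{3}{8} e_{1} e_{3} e_{4} e_{5}
second term: \frac{8}{9} e_{1} + 2 e_{3} - \frac{21}{10} e_{5} - \frac{15}{8} e_{2} e_{5} + \frac{1}{6} e_{4} e_{5} - \frac{14}{15} e_{1} e_{3} e_{5} + \frac{5}{6} e_{1} e_{2} e_{3} e_{5} - \frac{3}{8} e_{1} e_{3} e_{4} e_{5}
Answer: \frac{16}{9} e_{1} + 4 e_{3} + \frac{1}{3} e_{4} e_{5} - \frac{28}{15} e_{1} e_{3} e_{5} + \frac{5}{3} e_{1} e_{2} e_{3} e_{5}


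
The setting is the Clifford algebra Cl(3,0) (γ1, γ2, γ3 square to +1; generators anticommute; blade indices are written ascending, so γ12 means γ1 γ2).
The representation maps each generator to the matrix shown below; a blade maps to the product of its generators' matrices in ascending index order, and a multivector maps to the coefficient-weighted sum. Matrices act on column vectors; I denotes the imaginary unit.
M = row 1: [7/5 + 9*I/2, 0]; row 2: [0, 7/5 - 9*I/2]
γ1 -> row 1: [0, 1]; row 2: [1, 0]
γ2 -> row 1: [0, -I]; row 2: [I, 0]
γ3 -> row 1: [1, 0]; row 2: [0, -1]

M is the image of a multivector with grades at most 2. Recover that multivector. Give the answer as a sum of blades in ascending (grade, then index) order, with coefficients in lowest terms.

Method: 1, rho(γ1), rho(γ2), rho(γ3) form a trace-orthogonal basis of the 2x2 complex matrices (tr(X Y) = 2 if X = Y, else 0), so M = m0*1 + m1*rho(γ1) + m2*rho(γ2) + m3*rho(γ3) with m0 = tr(M)/2 = 7/5, m1 = tr(M rho(γ1))/2 = 0, m2 = tr(M rho(γ2))/2 = 0, m3 = tr(M rho(γ3))/2 = 9*I/2.
Multiplying table entries, the bivector images are rho(γ12) = I*rho(γ3), rho(γ13) = -I*rho(γ2), rho(γ23) = I*rho(γ1); with real blade coefficients the real parts of m0..m3 are the coefficients of 1, γ1, γ2, γ3 and the imaginary parts give the bivectors (γ23: Im m1, γ13: -Im m2, γ12: Im m3).
Answer: 7/5 + 9/2*γ12


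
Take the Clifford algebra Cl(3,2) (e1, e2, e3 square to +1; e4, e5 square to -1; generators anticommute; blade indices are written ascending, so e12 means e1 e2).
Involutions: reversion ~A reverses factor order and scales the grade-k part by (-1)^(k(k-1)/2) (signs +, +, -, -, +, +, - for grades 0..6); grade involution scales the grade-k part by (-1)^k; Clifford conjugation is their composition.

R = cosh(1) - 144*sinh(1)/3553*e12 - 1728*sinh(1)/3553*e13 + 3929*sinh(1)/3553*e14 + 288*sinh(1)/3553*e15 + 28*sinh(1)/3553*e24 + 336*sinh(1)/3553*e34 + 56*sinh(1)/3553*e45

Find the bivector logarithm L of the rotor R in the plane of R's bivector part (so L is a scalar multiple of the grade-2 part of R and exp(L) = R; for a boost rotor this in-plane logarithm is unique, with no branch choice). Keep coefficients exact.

The scalar part of R is cosh(1), giving the rapidity magnitude (cosh is even); the bivector part supplies orientation, its quotient by sinh of the rapidity is the plane, and L = rapidity * plane — unique in that plane, since flipping both signs leaves L unchanged.
Concretely: cosh(rapidity) = cosh(1) gives rapidity = ±1, and since rapidity/sinh(rapidity) is even the sign is immaterial: L = (rapidity/sinh(rapidity)) * <R>_2 = (1/sinh(1)) * <R>_2.
Answer: -144/3553*e12 - 1728/3553*e13 + 3929/3553*e14 + 288/3553*e15 + 28/3553*e24 + 336/3553*e34 + 56/3553*e45


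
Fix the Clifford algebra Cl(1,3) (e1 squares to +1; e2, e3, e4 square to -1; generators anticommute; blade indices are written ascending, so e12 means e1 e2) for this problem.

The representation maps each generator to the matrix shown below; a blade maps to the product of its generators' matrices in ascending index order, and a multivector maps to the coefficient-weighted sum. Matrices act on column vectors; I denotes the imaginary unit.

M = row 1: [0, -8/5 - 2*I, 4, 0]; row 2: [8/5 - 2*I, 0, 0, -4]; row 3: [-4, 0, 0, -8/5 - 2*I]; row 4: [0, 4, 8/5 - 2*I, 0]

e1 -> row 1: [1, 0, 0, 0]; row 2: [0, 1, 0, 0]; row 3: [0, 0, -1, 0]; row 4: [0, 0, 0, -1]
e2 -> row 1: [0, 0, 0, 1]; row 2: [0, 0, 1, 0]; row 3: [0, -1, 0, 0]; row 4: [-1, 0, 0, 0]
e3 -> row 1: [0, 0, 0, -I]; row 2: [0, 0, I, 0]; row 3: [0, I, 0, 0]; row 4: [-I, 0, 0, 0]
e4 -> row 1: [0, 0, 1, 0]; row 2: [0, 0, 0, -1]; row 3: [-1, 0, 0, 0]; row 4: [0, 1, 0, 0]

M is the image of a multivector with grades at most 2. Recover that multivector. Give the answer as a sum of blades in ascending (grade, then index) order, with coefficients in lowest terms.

Method: the blade images are trace-orthogonal — tr(rho(e_A) rho(e_B)^-1) = 4 if A = B and 0 otherwise — and rho(e_A)^-1 = (e_A)^2 * rho(e_A) with (e_A)^2 = +1 or -1, so the coefficient of e_A in the preimage is (e_A)^2 * tr(M rho(e_A))/4.
Nonzero projections over blades of grade <= 2: e4: (e4)^2 = -1, tr(M rho(e4)) = -16, coefficient 4; e24: (e24)^2 = -1, tr(M rho(e24)) = 32/5, coefficient -8/5; e34: (e34)^2 = -1, tr(M rho(e34)) = -8, coefficient 2. Every other blade of grade <= 2 projects to 0.
Answer: 4*e4 - 8/5*e24 + 2*e34


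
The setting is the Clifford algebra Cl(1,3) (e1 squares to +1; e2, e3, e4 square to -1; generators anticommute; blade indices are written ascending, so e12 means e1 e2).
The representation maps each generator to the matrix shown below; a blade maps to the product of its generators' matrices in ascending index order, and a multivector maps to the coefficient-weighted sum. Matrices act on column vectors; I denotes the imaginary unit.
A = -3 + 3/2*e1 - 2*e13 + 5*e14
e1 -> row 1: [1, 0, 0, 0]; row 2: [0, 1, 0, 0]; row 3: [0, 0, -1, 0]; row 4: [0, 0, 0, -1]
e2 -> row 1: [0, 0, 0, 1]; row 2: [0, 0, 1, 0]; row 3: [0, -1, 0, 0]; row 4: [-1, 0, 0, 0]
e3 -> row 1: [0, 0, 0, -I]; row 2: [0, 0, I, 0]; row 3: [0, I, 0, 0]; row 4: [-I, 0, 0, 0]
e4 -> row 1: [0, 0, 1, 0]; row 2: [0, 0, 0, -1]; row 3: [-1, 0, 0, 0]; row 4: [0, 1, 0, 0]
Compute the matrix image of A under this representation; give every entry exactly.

Bivector images (products of the table entries): rho(e13) = rho(e1)rho(e3) = row 1: [0, 0, 0, -I]; row 2: [0, 0, I, 0]; row 3: [0, -I, 0, 0]; row 4: [I, 0, 0, 0]; rho(e14) = rho(e1)rho(e4) = row 1: [0, 0, 1, 0]; row 2: [0, 0, 0, -1]; row 3: [1, 0, 0, 0]; row 4: [0, -1, 0, 0].
M = (-3)*1 + (3/2)*rho(e1) + (-2)*rho(e13) + (5)*rho(e14), summed entrywise (1 is the identity matrix):
Answer: row 1: [-3/2, 0, 5, 2*I]; row 2: [0, -3/2, -2*I, -5]; row 3: [5, 2*I, -9/2, 0]; row 4: [-2*I, -5, 0, -9/2]


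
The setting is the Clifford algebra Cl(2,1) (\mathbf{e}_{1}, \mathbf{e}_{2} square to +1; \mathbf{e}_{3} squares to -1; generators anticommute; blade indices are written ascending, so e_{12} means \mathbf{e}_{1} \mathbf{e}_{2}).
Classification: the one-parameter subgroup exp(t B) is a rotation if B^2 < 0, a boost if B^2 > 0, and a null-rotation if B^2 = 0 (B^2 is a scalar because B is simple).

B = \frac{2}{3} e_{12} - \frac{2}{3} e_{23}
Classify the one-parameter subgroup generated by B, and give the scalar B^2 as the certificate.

B^2 term by term: the squares give (\frac{2}{3})^2*(e_{12})^2 + (-\frac{2}{3})^2*(e_{23})^2 = \frac{4}{9}*(-1) + \frac{4}{9}*(+1) = 0 (each basis 2-blade squares to minus the product of its generators' squares); cross terms between blades sharing an index anticommute and cancel. So B^2 = 0.
Answer: null-rotation, certificate B^2 = 0. Because 0 is invariant under every versor sandwich, the classification follows from its sign alone.


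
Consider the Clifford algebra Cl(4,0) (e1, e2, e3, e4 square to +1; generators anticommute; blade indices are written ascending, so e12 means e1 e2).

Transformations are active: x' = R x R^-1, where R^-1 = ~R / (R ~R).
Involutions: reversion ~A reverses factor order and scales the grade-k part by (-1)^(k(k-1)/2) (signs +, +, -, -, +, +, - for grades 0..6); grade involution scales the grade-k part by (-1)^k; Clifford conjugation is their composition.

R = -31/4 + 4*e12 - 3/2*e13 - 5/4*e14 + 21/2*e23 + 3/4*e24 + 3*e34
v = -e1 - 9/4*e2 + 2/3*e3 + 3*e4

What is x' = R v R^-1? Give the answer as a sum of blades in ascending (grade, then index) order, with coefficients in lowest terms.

~R = -31/4 - 4*e12 + 3/2*e13 + 5/4*e14 - 21/2*e23 - 3/4*e24 - 3*e34, and R ~R = 3195/16, so R^-1 = ~R / (3195/16).
R v = -6*e1 + 491/16*e2 + 623/24*e3 - 397/16*e4 - 269/24*e123 + 135/16*e124 - 20/3*e134 + 97/4*e234
Answer: 959/6390*e1 + 6823/12780*e2 - 3617/1065*e3 + 12233/6390*e4


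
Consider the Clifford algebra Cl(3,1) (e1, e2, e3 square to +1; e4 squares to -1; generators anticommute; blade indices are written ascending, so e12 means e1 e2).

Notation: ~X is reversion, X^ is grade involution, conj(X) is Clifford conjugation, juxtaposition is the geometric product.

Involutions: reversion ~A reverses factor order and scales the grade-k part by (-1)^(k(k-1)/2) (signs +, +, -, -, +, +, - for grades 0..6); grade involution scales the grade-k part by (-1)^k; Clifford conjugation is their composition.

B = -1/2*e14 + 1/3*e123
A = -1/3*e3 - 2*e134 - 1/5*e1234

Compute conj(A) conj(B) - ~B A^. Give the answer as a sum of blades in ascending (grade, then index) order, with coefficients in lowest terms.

first term: e3 - 1/15*e4 + 1/9*e12 - 1/10*e23 + 2/3*e24 - 1/6*e134
second term: -e3 - 1/15*e4 - 1/9*e12 - 1/10*e23 - 2/3*e24 - 1/6*e134
Answer: 2*e3 + 2/9*e12 + 4/3*e24


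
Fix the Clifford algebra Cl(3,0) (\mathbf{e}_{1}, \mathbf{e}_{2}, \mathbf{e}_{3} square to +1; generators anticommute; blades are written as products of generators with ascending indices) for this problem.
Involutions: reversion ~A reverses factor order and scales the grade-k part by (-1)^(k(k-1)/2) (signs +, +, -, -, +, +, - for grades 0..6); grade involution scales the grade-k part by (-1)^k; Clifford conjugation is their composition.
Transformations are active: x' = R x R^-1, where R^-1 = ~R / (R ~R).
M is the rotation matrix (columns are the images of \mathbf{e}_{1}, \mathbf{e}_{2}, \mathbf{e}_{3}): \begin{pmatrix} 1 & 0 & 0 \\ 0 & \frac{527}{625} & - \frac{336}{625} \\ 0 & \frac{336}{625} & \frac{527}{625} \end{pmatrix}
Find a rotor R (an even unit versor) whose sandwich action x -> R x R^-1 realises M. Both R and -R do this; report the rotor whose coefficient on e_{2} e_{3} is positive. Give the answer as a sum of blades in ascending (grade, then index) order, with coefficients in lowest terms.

Method: write R = a + b12*e_{1} e_{2} + b13*e_{1} e_{3} + b23*e_{2} e_{3} with a^2 + b12^2 + b13^2 + b23^2 = 1 (so R^-1 = ~R). Expanding the columns R e_j ~R gives tr M = 4a^2 - 1 and, from the antisymmetric part, M21 - M12 = -4a*b12, M13 - M31 = 4a*b13, M32 - M23 = -4a*b23.
Here tr M = \frac{1679}{625}, so a^2 = (1 + tr M)/4 = \frac{576}{625} and a = ±\frac{24}{25}. Taking a = \frac{24}{25}: M21 - M12 = 0, M13 - M31 = 0, M32 - M23 = \frac{672}{625}, giving b12 = 0, b13 = 0, b23 = -\frac{7}{25}, i.e. R = \frac{24}{25} - \frac{7}{25} e_{2} e_{3}.
Its e_{2} e_{3} coefficient is negative, so report the other preimage -R.
Answer: -\frac{24}{25} + \frac{7}{25} e_{2} e_{3}. Why the constraint matters: R and -R act identically through the sandwich — M has trace \frac{1679}{625} either way — so only the sign condition on e_{2} e_{3} picks one of the two preimages.


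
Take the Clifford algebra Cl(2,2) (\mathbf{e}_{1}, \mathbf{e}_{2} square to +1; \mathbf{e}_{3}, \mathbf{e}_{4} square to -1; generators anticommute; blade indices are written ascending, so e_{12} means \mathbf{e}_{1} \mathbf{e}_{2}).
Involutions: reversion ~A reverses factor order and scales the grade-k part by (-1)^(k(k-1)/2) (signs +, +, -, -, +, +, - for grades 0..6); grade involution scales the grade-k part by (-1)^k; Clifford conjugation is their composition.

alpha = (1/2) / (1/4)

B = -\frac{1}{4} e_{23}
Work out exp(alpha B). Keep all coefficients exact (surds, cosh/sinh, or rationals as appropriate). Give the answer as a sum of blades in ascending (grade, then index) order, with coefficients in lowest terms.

B^2 = (-\frac{1}{4})^2*(e_{23})^2 = \frac{1}{16}*(+1) = \frac{1}{16} (a basis 2-blade squares to minus the product of its generators' squares).
B^2 = \frac{1}{16} — the positive square puts this in the hyperbolic regime; l = \frac{1}{4}, alpha*l = \frac{1}{2}, so exp(alpha B) = cosh(\frac{1}{2}) + (sinh(\frac{1}{2})/(\frac{1}{4}))*B = \cosh{\left(\frac{1}{2} \right)} + (4 \sinh{\left(\frac{1}{2} \right)})*B.
Answer: \cosh{\left(\frac{1}{2} \right)} - \sinh{\left(\frac{1}{2} \right)} e_{23}


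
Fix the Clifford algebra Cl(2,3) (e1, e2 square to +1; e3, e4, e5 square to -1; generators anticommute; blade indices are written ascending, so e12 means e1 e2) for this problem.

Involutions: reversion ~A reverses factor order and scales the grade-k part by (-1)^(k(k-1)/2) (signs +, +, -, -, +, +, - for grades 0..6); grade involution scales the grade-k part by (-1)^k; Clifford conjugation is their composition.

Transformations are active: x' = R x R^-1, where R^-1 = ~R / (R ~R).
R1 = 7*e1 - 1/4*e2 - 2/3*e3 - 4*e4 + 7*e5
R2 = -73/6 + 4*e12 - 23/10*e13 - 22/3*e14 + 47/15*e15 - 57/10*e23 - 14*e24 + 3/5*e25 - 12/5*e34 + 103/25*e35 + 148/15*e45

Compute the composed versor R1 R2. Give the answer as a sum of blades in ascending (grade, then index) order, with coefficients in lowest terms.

Distribute over the terms of R1 (each basis-blade product reordered to ascending indices, repeated generators contracted through their squares):
(7*e1) R2 = -511/6*e1 + 28*e2 - 161/10*e3 - 154/3*e4 + 329/15*e5 - 399/10*e123 - 98*e124 + 21/5*e125 - 84/5*e134 + 721/25*e135 + 1036/15*e145
(-1/4*e2) R2 = e1 + 73/24*e2 + 57/40*e3 + 7/2*e4 - 3/20*e5 - 23/40*e123 - 11/6*e124 + 47/60*e125 + 3/5*e234 - 103/100*e235 - 37/15*e245
(-2/3*e3) R2 = 23/15*e1 + 19/5*e2 + 73/9*e3 - 8/5*e4 + 206/75*e5 - 8/3*e123 - 44/9*e134 + 94/45*e135 - 28/3*e234 + 2/5*e235 - 296/45*e345
(-4*e4) R2 = 88/3*e1 + 56*e2 + 48/5*e3 + 146/3*e4 + 592/15*e5 - 16*e124 + 46/5*e134 + 188/15*e145 + 114/5*e234 + 12/5*e245 + 412/25*e345
(7*e5) R2 = 329/15*e1 + 21/5*e2 + 721/25*e3 + 1036/15*e4 - 511/6*e5 + 28*e125 - 161/10*e135 - 154/3*e145 - 399/10*e235 - 98*e245 - 84/5*e345
Summing the partial products and collecting blades:
Answer: -941/30*e1 + 2281/24*e2 + 57377/1800*e3 + 683/10*e4 - 2117/100*e5 - 5177/120*e123 - 695/6*e124 + 1979/60*e125 - 562/45*e134 + 6673/450*e135 + 454/15*e145 + 211/15*e234 - 4053/100*e235 - 1471/15*e245 - 1552/225*e345


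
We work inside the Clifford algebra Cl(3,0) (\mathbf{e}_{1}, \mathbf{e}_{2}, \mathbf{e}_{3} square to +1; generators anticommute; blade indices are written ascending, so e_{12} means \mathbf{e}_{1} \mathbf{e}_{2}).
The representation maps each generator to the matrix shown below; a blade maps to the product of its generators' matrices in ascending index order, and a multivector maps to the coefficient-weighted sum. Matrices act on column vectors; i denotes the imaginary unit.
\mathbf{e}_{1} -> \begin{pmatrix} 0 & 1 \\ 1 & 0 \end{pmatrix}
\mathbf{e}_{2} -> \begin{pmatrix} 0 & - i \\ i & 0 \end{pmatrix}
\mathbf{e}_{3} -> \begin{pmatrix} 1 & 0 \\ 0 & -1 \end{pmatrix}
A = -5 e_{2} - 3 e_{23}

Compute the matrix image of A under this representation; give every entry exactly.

Bivector images (products of the table entries): rho(e_{23}) = rho(\mathbf{e}_{2})rho(\mathbf{e}_{3}) = \begin{pmatrix} 0 & i \\ i & 0 \end{pmatrix}.
M = (-5)*rho(e_{2}) + (-3)*rho(e_{23}), summed entrywise:
Answer: \begin{pmatrix} 0 & 2 i \\ - 8 i & 0 \end{pmatrix}


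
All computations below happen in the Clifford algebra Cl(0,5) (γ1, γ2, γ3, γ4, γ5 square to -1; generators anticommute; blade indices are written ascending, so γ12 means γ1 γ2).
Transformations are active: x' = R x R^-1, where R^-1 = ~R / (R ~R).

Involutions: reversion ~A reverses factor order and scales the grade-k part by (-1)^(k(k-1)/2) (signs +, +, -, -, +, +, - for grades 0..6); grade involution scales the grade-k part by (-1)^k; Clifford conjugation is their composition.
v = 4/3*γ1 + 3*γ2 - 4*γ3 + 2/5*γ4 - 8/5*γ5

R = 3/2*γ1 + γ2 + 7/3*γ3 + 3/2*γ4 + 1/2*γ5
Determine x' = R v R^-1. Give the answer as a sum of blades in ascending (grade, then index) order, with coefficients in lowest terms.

~R = 3/2*γ1 + γ2 + 7/3*γ3 + 3/2*γ4 + 1/2*γ5, and R ~R = -403/36, so R^-1 = ~R / (-403/36).
R v = 68/15 + 19/6*γ12 - 82/9*γ13 - 7/5*γ14 - 46/15*γ15 - 11*γ23 - 41/10*γ24 - 31/10*γ25 + 104/15*γ34 - 26/15*γ35 - 13/5*γ45
Answer: -15404/6045*γ1 - 7677/2015*γ2 + 4252/2015*γ3 - 3254/2015*γ4 + 2408/2015*γ5


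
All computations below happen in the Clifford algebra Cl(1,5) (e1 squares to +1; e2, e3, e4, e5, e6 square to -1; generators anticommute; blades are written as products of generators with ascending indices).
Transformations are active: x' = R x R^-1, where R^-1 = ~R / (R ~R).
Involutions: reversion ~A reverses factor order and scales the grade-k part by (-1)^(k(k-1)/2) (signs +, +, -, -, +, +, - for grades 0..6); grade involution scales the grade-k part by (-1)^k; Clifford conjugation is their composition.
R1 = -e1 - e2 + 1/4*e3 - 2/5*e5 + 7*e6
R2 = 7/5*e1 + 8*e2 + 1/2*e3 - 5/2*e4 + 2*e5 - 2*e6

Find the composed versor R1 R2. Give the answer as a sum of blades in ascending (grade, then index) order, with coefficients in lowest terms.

Distribute over the terms of R1 (each basis-blade product reordered to ascending indices, repeated generators contracted through their squares):
(-e1) R2 = -7/5 - 8*e1 e2 - 1/2*e1 e3 + 5/2*e1 e4 - 2*e1 e5 + 2*e1 e6
(-e2) R2 = 8 + 7/5*e1 e2 - 1/2*e2 e3 + 5/2*e2 e4 - 2*e2 e5 + 2*e2 e6
(1/4*e3) R2 = -1/8 - 7/20*e1 e3 - 2*e2 e3 - 5/8*e3 e4 + 1/2*e3 e5 - 1/2*e3 e6
(-2/5*e5) R2 = 4/5 + 14/25*e1 e5 + 16/5*e2 e5 + 1/5*e3 e5 - e4 e5 + 4/5*e5 e6
(7*e6) R2 = 14 - 49/5*e1 e6 - 56*e2 e6 - 7/2*e3 e6 + 35/2*e4 e6 - 14*e5 e6
Summing the partial products and collecting blades:
Answer: 851/40 - 33/5*e1 e2 - 17/20*e1 e3 + 5/2*e1 e4 - 36/25*e1 e5 - 39/5*e1 e6 - 5/2*e2 e3 + 5/2*e2 e4 + 6/5*e2 e5 - 54*e2 e6 - 5/8*e3 e4 + 7/10*e3 e5 - 4*e3 e6 - e4 e5 + 35/2*e4 e6 - 66/5*e5 e6


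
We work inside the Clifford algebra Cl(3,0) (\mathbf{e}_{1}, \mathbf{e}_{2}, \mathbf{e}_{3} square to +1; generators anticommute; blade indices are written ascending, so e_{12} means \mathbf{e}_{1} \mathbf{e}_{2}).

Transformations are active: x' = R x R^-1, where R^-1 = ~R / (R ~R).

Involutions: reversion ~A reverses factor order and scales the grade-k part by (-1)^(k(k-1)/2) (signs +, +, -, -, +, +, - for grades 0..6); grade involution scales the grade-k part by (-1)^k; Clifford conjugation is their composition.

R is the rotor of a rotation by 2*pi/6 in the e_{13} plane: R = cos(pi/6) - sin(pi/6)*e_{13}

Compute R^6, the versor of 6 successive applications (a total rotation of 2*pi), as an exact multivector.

Because a rotor carries half the rotation angle, composing 6 copies of this e_{13}-plane rotor multiplies the phase: 6*(pi/6) = \pi, hence R^6 = cos(\pi) - sin(\pi)*e_{13}.
cos(\pi) = -1 and sin(\pi) = 0, so R^6 = -1. The total rotation 2*pi is 1 full turn, so every vector returns to itself, yet the rotor is -1, on the OTHER sheet of the double cover (an odd number of 2*pi turns).
Answer: -1


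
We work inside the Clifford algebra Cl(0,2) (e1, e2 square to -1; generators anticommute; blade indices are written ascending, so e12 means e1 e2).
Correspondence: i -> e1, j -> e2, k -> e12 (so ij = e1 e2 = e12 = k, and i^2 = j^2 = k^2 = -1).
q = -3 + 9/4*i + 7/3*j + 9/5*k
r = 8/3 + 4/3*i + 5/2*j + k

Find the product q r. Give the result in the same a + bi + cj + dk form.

In blades: q = -3 + 9/4*e1 + 7/3*e2 + 9/5*e12, r = 8/3 + 4/3*e1 + 5/2*e2 + e12.
Distribute q over r term by term (generator squares from the signature, products reordered to ascending indices): (-3)*r = -8 - 4*e1 - 15/2*e2 - 3*e12; (9/4*e1)*r = -3 + 6*e1 - 9/4*e2 + 45/8*e12; (7/3*e2)*r = -35/6 + 7/3*e1 + 56/9*e2 - 28/9*e12; (9/5*e12)*r = -9/5 - 9/2*e1 + 12/5*e2 + 24/5*e12.
Sum: -559/30 - 1/6*e1 - 203/180*e2 + 1553/360*e12; translating back through the correspondence:
Answer: -559/30 - 1/6*i - 203/180*j + 1553/360*k


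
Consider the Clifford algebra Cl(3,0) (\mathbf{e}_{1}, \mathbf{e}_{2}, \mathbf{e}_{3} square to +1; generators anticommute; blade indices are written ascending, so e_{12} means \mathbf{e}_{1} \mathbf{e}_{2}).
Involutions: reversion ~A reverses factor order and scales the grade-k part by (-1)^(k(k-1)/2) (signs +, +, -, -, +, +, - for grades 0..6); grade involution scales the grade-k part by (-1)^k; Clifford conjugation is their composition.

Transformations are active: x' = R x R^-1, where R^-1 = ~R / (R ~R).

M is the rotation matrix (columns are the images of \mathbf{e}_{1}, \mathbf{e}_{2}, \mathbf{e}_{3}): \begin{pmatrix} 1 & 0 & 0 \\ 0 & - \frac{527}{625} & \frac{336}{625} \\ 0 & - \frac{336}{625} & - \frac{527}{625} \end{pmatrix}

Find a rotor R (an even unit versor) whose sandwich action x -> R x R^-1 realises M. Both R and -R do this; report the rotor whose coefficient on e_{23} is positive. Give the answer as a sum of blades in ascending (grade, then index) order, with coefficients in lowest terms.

Method: write R = a + b12*e_{12} + b13*e_{13} + b23*e_{23} with a^2 + b12^2 + b13^2 + b23^2 = 1 (so R^-1 = ~R). Expanding the columns R e_j ~R gives tr M = 4a^2 - 1 and, from the antisymmetric part, M21 - M12 = -4a*b12, M13 - M31 = 4a*b13, M32 - M23 = -4a*b23.
Here tr M = -\frac{429}{625}, so a^2 = (1 + tr M)/4 = \frac{49}{625} and a = ±\frac{7}{25}. Taking a = \frac{7}{25}: M21 - M12 = 0, M13 - M31 = 0, M32 - M23 = -\frac{672}{625}, giving b12 = 0, b13 = 0, b23 = \frac{24}{25}, i.e. R = \frac{7}{25} + \frac{24}{25} e_{23}.
Its e_{23} coefficient is already positive.
Answer: \frac{7}{25} + \frac{24}{25} e_{23}. Uniqueness: Spin(3) -> SO(3) maps R and -R to the same rotation of trace -\frac{429}{625}; fixing the sign of the e_{23} coefficient removes the ambiguity.


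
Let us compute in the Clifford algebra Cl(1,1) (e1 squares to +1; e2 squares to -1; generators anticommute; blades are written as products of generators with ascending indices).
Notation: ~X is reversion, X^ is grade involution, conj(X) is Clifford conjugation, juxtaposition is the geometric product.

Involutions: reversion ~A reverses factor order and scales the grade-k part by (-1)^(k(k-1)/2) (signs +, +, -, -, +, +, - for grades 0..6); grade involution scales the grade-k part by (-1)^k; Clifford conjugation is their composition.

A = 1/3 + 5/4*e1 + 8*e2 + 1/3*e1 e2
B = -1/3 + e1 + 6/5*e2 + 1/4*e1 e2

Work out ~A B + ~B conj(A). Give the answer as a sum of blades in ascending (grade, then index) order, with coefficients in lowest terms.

first term: -769/90 + 139/60*e1 - 389/240*e2 - 227/36*e1 e2
second term: 749/90 - 33/20*e1 + 581/240*e2 - 233/36*e1 e2
Answer: -2/9 + 2/3*e1 + 4/5*e2 - 115/9*e1 e2


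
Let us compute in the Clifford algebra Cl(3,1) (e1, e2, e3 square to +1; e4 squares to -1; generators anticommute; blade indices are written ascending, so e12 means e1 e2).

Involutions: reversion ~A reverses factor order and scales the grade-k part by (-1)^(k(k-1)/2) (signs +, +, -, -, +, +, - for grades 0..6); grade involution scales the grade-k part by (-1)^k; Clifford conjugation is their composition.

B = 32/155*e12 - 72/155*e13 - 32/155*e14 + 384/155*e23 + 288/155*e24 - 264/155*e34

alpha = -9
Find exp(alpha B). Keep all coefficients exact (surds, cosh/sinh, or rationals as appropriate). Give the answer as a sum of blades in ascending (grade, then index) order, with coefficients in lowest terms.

B^2 term by term: the squares give (32/155)^2*(e12)^2 + (-72/155)^2*(e13)^2 + (-32/155)^2*(e14)^2 + (384/155)^2*(e23)^2 + (288/155)^2*(e24)^2 + (-264/155)^2*(e34)^2 = 1024/24025*(-1) + 5184/24025*(-1) + 1024/24025*(+1) + 147456/24025*(-1) + 82944/24025*(+1) + 69696/24025*(+1) = 0 (each basis 2-blade squares to minus the product of its generators' squares); cross terms between blades sharing an index anticommute and cancel; the commuting (index-disjoint) pairs give grade-4 terms 2*c*c'*(blade product), which cancel blade by blade — e1234: -16896/24025 + 41472/24025 - 24576/24025 = 0 — confirming B is simple. So B^2 = 0.
B^2 = 0, so the series closes: exp(alpha B) = 1 + alpha B (parabolic case).
Answer: 1 - 288/155*e12 + 648/155*e13 + 288/155*e14 - 3456/155*e23 - 2592/155*e24 + 2376/155*e34


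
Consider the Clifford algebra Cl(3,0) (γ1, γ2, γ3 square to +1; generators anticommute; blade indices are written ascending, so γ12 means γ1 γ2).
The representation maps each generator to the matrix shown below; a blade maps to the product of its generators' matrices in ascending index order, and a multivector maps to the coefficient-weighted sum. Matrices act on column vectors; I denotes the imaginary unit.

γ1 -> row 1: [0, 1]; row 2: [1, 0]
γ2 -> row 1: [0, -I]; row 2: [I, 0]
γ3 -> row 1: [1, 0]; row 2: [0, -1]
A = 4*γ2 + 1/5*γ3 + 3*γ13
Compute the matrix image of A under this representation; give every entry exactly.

Bivector images (products of the table entries): rho(γ13) = rho(γ1)rho(γ3) = row 1: [0, -1]; row 2: [1, 0].
M = (4)*rho(γ2) + (1/5)*rho(γ3) + (3)*rho(γ13), summed entrywise:
Answer: row 1: [1/5, -3 - 4*I]; row 2: [3 + 4*I, -1/5]


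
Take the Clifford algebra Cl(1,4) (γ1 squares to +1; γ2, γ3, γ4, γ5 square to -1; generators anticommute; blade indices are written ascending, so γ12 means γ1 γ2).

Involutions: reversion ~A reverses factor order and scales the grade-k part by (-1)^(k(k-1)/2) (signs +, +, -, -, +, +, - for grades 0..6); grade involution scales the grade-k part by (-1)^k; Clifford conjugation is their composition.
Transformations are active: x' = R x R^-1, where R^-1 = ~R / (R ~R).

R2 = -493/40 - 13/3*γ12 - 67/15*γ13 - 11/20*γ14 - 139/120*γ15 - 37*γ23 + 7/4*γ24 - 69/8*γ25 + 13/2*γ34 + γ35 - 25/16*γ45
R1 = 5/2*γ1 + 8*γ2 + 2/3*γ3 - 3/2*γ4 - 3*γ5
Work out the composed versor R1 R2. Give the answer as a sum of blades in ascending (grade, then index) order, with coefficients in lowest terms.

Distribute over the terms of R1 (each basis-blade product reordered to ascending indices, repeated generators contracted through their squares):
(5/2*γ1) R2 = -493/16*γ1 - 65/6*γ2 - 67/6*γ3 - 11/8*γ4 - 139/48*γ5 - 185/2*γ123 + 35/8*γ124 - 345/16*γ125 + 65/4*γ134 + 5/2*γ135 - 125/32*γ145
(8*γ2) R2 = -104/3*γ1 - 493/5*γ2 + 296*γ3 - 14*γ4 + 69*γ5 + 536/15*γ123 + 22/5*γ124 + 139/15*γ125 + 52*γ234 + 8*γ235 - 25/2*γ245
(2/3*γ3) R2 = -134/45*γ1 - 74/3*γ2 - 493/60*γ3 - 13/3*γ4 - 2/3*γ5 - 26/9*γ123 + 11/30*γ134 + 139/180*γ135 - 7/6*γ234 + 23/4*γ235 - 25/24*γ345
(-3/2*γ4) R2 = 33/40*γ1 - 21/8*γ2 - 39/4*γ3 + 1479/80*γ4 - 75/32*γ5 + 13/2*γ124 + 67/10*γ134 - 139/80*γ145 + 111/2*γ234 - 207/16*γ245 + 3/2*γ345
(-3*γ5) R2 = 139/40*γ1 + 207/8*γ2 - 3*γ3 + 75/16*γ4 + 1479/40*γ5 + 13*γ125 + 67/5*γ135 + 33/20*γ145 + 111*γ235 - 21/4*γ245 - 39/2*γ345
Summing the partial products and collecting blades:
Answer: -46193/720*γ1 - 2217/20*γ2 + 3958/15*γ3 + 52/15*γ4 + 16011/160*γ5 - 5369/90*γ123 + 611/40*γ124 + 169/240*γ125 + 1399/60*γ134 + 3001/180*γ135 - 639/160*γ145 + 319/3*γ234 + 499/4*γ235 - 491/16*γ245 - 457/24*γ345


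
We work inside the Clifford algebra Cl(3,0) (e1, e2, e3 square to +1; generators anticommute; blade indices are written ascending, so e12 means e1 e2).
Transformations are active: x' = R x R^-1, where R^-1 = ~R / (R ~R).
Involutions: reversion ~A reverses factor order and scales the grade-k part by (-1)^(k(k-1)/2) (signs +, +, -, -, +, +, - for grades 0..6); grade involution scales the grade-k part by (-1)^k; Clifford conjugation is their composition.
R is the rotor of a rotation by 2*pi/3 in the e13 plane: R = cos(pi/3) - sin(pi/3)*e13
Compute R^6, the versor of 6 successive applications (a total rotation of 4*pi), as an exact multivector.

The rotor phase is half the rotation angle and phases add under composition, so 6 steps in the e13 plane accumulate phase 6*(pi/3) = 2*pi: R^6 = cos(2*pi) - sin(2*pi)*e13.
cos(2*pi) = 1 and sin(2*pi) = 0, so R^6 = 1. The total rotation 4*pi is 2 full turns, so every vector returns to itself, yet the rotor is +1, back on the identity sheet (an even number of 2*pi turns).
Answer: 1


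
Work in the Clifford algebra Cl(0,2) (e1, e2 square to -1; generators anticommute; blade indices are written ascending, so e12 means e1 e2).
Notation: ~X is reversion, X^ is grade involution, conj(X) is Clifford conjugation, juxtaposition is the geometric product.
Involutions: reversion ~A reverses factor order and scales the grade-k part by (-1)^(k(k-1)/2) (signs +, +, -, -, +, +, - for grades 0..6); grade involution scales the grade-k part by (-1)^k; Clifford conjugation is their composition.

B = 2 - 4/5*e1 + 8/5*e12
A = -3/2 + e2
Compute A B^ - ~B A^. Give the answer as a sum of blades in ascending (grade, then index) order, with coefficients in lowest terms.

first term: -3 + 2/5*e1 + 2*e2 - 16/5*e12
second term: -3 - 2/5*e1 - 2*e2 + 16/5*e12
Answer: 4/5*e1 + 4*e2 - 32/5*e12


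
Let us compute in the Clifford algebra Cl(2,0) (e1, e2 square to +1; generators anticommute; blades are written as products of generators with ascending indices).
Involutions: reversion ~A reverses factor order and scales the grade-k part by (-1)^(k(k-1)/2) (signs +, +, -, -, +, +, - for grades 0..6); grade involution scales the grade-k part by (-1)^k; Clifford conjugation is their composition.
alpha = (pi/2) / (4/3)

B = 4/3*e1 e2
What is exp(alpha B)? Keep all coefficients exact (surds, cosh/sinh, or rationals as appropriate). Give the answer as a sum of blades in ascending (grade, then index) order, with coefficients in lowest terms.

B^2 = (4/3)^2*(e1 e2)^2 = 16/9*(-1) = -16/9 (a basis 2-blade squares to minus the product of its generators' squares).
B^2 = -16/9 — the negative square puts this in the circular regime; l = 4/3, alpha*l = pi/2, so exp(alpha B) = cos(pi/2) + (sin(pi/2)/(4/3))*B = 0 + (3/4)*B.
Answer: e1 e2


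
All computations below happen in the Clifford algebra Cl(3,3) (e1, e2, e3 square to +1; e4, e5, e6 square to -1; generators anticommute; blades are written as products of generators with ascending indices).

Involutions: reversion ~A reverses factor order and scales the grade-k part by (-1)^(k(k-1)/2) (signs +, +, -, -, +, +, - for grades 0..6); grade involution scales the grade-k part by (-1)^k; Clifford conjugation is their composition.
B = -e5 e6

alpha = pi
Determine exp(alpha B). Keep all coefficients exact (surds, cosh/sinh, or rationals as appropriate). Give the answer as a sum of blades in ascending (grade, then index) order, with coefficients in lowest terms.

B^2 = (-1)^2*(e5 e6)^2 = 1*(-1) = -1 (a basis 2-blade squares to minus the product of its generators' squares).
B^2 = -1 — since the square is negative, the closed form is circular: l = 1, alpha*l = pi, so exp(alpha B) = cos(pi) + (sin(pi)/1)*B = -1 + (0)*B.
Answer: -1


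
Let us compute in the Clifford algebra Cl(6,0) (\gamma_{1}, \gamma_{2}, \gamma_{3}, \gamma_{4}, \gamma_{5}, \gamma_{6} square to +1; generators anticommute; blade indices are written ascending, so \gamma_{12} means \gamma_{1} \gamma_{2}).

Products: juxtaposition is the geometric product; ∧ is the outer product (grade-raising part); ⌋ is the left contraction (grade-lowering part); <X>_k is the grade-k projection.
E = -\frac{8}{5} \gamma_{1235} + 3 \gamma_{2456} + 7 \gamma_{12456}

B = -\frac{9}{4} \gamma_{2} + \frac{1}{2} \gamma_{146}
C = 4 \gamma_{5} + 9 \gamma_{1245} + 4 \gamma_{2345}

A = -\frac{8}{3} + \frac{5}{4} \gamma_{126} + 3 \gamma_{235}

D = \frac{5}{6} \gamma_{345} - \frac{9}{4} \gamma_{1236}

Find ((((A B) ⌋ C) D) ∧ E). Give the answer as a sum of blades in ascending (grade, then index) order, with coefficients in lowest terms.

step 1: 6 \gamma_{2} + \frac{45}{16} \gamma_{16} - \frac{5}{8} \gamma_{24} - \frac{27}{4} \gamma_{35} - \frac{4}{3} \gamma_{146} + \frac{3}{2} \gamma_{123456}
step 2: \frac{45}{8} \gamma_{15} - 27 \gamma_{24} - \frac{5}{2} \gamma_{35} - 54 \gamma_{145} + 24 \gamma_{345}
step 3: -20 - \frac{25}{12} \gamma_{4} + 45 \gamma_{13} + \frac{75}{16} \gamma_{134} + \frac{45}{2} \gamma_{235} - \frac{45}{8} \gamma_{1256} + \frac{243}{4} \gamma_{1346} + \frac{405}{32} \gamma_{2356} - 54 \gamma_{12456} + \frac{243}{2} \gamma_{23456}
step 4: 32 \gamma_{1235} - 60 \gamma_{2456} - \frac{10}{3} \gamma_{12345} - 140 \gamma_{12456} - 135 \gamma_{123456}
Answer: 32 \gamma_{1235} - 60 \gamma_{2456} - \frac{10}{3} \gamma_{12345} - 140 \gamma_{12456} - 135 \gamma_{123456}


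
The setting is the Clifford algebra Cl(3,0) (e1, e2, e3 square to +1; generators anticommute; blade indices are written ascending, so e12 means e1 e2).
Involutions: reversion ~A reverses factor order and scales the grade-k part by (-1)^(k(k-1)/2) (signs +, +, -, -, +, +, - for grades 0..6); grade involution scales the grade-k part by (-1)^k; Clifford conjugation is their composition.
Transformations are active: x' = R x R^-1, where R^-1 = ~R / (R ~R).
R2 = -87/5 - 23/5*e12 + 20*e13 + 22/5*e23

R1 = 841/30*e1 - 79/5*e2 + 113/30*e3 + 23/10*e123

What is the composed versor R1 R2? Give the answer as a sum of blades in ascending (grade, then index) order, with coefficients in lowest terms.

Distribute over the terms of R1 (each basis-blade product reordered to ascending indices, repeated generators contracted through their squares):
(841/30*e1) R2 = -24389/50*e1 - 19343/150*e2 + 1682/3*e3 + 9251/75*e123
(-79/5*e2) R2 = -1817/25*e1 + 6873/25*e2 - 1738/25*e3 + 316*e123
(113/30*e3) R2 = -226/3*e1 - 1243/75*e2 - 3277/50*e3 - 2599/150*e123
(23/10*e123) R2 = -253/25*e1 + 46*e2 + 529/50*e3 - 2001/50*e123
Summing the partial products and collecting blades:
Answer: -96887/150*e1 + 26309/150*e2 + 32714/75*e3 + 382*e123


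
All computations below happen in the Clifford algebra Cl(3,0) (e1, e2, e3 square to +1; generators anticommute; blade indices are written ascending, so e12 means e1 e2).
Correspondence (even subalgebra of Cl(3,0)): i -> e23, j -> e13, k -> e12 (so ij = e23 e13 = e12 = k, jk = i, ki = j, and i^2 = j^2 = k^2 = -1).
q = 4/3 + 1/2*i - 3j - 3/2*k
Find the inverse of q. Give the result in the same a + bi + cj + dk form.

In blades: q = 4/3 - 3/2*e12 - 3*e13 + 1/2*e23.
With qbar = 4/3 + 3/2*e12 + 3*e13 - 1/2*e23 (scalar fixed, mapped units negated), q qbar = 239/18 (the sum of squared coefficients), so q^-1 = qbar / (239/18) = 24/239 + 27/239*e12 + 54/239*e13 - 9/239*e23; translating back:
Answer: 24/239 - 9/239*i + 54/239*j + 27/239*k


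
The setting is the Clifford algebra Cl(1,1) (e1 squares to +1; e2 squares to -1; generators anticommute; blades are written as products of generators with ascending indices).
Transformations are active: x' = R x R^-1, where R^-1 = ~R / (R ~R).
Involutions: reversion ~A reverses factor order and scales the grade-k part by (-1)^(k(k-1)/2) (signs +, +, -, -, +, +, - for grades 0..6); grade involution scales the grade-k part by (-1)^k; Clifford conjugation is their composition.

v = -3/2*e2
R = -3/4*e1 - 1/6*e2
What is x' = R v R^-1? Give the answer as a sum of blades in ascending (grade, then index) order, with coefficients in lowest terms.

~R = -3/4*e1 - 1/6*e2, and R ~R = 77/144, so R^-1 = ~R / (77/144).
R v = -1/4 + 9/8*e1 e2
Answer: 54/77*e1 + 255/154*e2
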